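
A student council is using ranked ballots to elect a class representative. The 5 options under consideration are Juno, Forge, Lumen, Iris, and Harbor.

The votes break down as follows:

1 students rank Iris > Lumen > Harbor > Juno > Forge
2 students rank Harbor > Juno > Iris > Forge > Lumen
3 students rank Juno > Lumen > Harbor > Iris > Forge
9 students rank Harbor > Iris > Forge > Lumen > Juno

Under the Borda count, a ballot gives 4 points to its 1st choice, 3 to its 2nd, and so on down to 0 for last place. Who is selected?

Borda scores:
  Juno: 1 + 2·3 + 3·4 + 9·0 = 19
  Forge: 0 + 2·1 + 3·0 + 9·2 = 20
  Lumen: 3 + 2·0 + 3·3 + 9·1 = 21
  Iris: 4 + 2·2 + 3·1 + 9·3 = 38
  Harbor: 2 + 2·4 + 3·2 + 9·4 = 52
Harbor has the highest total.

Harbor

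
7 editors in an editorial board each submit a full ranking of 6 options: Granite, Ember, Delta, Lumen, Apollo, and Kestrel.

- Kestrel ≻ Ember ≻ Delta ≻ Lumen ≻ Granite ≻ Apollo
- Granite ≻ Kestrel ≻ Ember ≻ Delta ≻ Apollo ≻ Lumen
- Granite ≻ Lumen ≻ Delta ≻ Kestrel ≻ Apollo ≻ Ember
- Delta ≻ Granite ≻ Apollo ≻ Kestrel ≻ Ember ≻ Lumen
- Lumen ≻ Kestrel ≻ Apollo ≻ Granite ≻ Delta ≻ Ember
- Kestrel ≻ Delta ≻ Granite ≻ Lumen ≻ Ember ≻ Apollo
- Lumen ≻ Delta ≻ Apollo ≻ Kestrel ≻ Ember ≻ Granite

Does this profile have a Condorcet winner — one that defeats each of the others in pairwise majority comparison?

Yes

Head-to-head results (7 voters total):
Granite vs Ember: Granite wins 5–2.
Granite vs Delta: Delta wins 4–3.
Granite vs Lumen: Granite wins 4–3.
Granite vs Apollo: Granite wins 5–2.
Granite vs Kestrel: Kestrel wins 4–3.
Ember vs Delta: Delta wins 5–2.
Ember vs Lumen: Lumen wins 4–3.
Ember vs Apollo: Apollo wins 4–3.
Ember vs Kestrel: Kestrel wins 7–0.
Delta vs Lumen: Delta wins 4–3.
Delta vs Apollo: Delta wins 6–1.
Delta vs Kestrel: Kestrel wins 4–3.
Lumen vs Apollo: Lumen wins 5–2.
Lumen vs Kestrel: Kestrel wins 4–3.
Apollo vs Kestrel: Kestrel wins 5–2.
Kestrel beats each rival — Granite (4–3), Ember (7–0), Delta (4–3), Lumen (4–3), Apollo (5–2) — so Kestrel is the Condorcet winner.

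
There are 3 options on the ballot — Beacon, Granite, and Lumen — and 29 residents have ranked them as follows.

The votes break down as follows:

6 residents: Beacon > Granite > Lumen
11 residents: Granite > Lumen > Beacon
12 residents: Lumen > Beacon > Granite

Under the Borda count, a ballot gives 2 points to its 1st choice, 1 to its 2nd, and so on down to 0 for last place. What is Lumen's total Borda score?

35

Borda scores:
  Beacon: 6·2 + 11·0 + 12·1 = 24
  Granite: 6·1 + 11·2 + 12·0 = 28
  Lumen: 6·0 + 11·1 + 12·2 = 35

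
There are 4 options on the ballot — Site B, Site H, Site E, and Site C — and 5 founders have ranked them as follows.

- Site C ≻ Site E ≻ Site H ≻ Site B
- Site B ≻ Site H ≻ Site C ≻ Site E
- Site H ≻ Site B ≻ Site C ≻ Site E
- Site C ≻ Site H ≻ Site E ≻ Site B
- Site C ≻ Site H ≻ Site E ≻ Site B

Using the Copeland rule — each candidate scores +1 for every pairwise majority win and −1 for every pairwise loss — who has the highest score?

Pairwise results:
  Site B vs Site H: Site H wins 4–1.
  Site B vs Site E: Site E wins 3–2.
  Site B vs Site C: Site C wins 3–2.
  Site H vs Site E: Site H wins 4–1.
  Site H vs Site C: Site C wins 3–2.
  Site E vs Site C: Site C wins 5–0.
Copeland scores (wins − losses):
  Site B: 0 − 3 = -3
  Site H: 2 − 1 = 1
  Site E: 1 − 2 = -1
  Site C: 3 − 0 = 3
Site C has the best Copeland score.

Site C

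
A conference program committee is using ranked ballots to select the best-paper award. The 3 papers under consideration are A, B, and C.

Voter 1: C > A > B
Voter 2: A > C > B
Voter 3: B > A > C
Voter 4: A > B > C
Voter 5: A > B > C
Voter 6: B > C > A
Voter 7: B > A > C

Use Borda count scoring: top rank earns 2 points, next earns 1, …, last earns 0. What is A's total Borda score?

9

Borda scores:
  A: 1 + 2 + 1 + 2 + 2 + 0 + 1 = 9
  B: 0 + 0 + 2 + 1 + 1 + 2 + 2 = 8
  C: 2 + 1 + 0 + 0 + 0 + 1 + 0 = 4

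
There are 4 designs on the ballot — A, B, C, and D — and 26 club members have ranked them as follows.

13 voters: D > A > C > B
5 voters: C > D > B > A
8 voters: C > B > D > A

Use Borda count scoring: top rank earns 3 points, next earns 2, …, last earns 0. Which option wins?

D

Borda scores:
  A: 13·2 + 5·0 + 8·0 = 26
  B: 13·0 + 5·1 + 8·2 = 21
  C: 13·1 + 5·3 + 8·3 = 52
  D: 13·3 + 5·2 + 8·1 = 57
D has the highest total.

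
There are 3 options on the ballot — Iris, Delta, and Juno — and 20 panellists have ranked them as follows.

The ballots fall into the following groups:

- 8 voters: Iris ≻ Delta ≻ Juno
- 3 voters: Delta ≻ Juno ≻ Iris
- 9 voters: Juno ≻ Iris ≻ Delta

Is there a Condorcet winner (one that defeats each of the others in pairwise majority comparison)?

Head-to-head results (20 voters total):
Iris vs Delta: Iris wins 17–3.
Iris vs Juno: Juno wins 12–8.
Delta vs Juno: Delta wins 11–9.
No candidate beats all others: Iris beats Delta beats Juno beats Iris, a majority cycle.

No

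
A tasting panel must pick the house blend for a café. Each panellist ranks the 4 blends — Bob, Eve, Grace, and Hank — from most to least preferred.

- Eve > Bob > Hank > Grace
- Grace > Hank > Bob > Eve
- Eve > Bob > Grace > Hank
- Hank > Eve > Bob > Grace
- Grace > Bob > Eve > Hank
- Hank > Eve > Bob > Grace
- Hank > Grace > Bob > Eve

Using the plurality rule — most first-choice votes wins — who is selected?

First-place vote totals:
  Bob: 0
  Eve: 2
  Grace: 2
  Hank: 3
Hank has the most first-place votes.

Hank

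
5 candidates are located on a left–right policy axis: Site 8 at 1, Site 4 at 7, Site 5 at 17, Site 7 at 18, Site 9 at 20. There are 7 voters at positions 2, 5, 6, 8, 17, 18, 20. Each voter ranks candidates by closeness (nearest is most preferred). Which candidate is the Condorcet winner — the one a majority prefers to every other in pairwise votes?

With single-peaked preferences on a line, the Condorcet winner is the candidate closest to the median voter.
The median voter (position 8) is closest to Site 4 at 7.
Check: Site 4 vs Site 7 — voters closer to Site 4: 4 of 7.

Site 4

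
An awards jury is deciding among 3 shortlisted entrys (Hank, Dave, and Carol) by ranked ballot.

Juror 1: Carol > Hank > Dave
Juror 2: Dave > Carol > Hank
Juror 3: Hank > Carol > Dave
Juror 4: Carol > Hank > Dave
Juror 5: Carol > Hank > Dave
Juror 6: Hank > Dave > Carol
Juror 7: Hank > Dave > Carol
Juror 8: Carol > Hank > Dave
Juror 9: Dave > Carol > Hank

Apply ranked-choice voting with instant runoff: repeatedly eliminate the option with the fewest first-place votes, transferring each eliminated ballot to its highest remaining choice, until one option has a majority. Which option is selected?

Carol

Round 1: Carol 4, Hank 3, Dave 2. Dave has the fewest and is eliminated.
Round 2: Carol 6, Hank 3. Carol has a majority.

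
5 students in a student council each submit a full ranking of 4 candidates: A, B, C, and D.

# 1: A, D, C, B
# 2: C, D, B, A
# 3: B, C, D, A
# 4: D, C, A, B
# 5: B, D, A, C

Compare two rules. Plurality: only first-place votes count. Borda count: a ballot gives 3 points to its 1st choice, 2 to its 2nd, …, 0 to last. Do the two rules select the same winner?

No

Plurality first-place counts: A 1, B 2, C 1, D 1 → B.
Borda totals: A 5, B 7, C 8, D 10 → D.
The two rules disagree: plurality picks B, Borda picks D.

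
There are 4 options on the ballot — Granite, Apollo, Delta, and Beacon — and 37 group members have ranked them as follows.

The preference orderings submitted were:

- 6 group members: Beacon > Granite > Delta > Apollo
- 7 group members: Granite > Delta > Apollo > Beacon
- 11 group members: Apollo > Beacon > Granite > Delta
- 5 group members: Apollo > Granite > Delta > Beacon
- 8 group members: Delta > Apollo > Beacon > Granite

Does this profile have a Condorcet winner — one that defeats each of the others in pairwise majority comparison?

No

Head-to-head results (37 voters total):
Granite vs Apollo: Apollo wins 24–13.
Granite vs Delta: Granite wins 29–8.
Granite vs Beacon: Beacon wins 25–12.
Apollo vs Delta: Delta wins 21–16.
Apollo vs Beacon: Apollo wins 31–6.
Delta vs Beacon: Delta wins 20–17.
No candidate beats all others: Granite beats Delta beats Apollo beats Granite, a majority cycle.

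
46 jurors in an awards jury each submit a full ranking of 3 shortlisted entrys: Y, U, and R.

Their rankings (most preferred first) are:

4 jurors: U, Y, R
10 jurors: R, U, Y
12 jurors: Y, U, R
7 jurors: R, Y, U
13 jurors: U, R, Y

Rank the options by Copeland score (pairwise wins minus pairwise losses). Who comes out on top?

U

Pairwise results:
  Y vs U: U wins 27–19.
  Y vs R: R wins 30–16.
  U vs R: U wins 29–17.
Copeland scores (wins − losses):
  Y: 0 − 2 = -2
  U: 2 − 0 = 2
  R: 1 − 1 = 0
U has the best Copeland score.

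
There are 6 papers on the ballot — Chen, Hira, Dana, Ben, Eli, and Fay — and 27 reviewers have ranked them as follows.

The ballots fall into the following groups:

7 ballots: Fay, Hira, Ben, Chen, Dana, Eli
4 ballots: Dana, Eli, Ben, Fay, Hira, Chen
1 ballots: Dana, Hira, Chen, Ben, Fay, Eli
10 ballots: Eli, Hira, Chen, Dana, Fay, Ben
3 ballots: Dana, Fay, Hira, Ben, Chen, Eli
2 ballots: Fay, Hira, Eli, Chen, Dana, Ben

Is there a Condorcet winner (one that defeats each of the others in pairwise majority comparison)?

Head-to-head results (27 voters total):
Chen vs Hira: Hira wins 27–0.
Chen vs Dana: Chen wins 19–8.
Chen vs Ben: Ben wins 14–13.
Chen vs Eli: Eli wins 16–11.
Chen vs Fay: Fay wins 16–11.
Hira vs Dana: Hira wins 19–8.
Hira vs Ben: Hira wins 23–4.
Hira vs Eli: Eli wins 14–13.
Hira vs Fay: Fay wins 16–11.
Dana vs Ben: Dana wins 20–7.
Dana vs Eli: Dana wins 15–12.
Dana vs Fay: Dana wins 18–9.
Ben vs Eli: Eli wins 16–11.
Ben vs Fay: Fay wins 22–5.
Eli vs Fay: Eli wins 14–13.
No candidate beats all others: Chen beats Dana beats Ben beats Chen, a majority cycle.

No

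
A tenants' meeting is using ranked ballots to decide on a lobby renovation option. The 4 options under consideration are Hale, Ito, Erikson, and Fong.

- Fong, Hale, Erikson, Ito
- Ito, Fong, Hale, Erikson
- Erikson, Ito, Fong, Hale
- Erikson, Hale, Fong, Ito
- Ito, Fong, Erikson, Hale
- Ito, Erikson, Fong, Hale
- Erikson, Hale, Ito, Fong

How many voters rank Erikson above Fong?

Ballots ranking Erikson above Fong: 4.
Ballots ranking Fong above Erikson: 3.
So 4 of 7 voters prefer Erikson to Fong.

4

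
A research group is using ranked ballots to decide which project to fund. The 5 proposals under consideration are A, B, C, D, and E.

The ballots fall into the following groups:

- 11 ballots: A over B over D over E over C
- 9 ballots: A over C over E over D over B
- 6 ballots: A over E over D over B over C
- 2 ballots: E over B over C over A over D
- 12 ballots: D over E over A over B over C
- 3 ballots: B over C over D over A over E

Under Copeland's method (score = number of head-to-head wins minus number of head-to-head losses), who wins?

Pairwise results:
  A vs B: A wins 38–5.
  A vs C: A wins 38–5.
  A vs D: A wins 28–15.
  A vs E: A wins 29–14.
  B vs C: B wins 34–9.
  B vs D: D wins 27–16.
  B vs E: E wins 29–14.
  C vs D: D wins 29–14.
  C vs E: E wins 31–12.
  D vs E: D wins 26–17.
Copeland scores (wins − losses):
  A: 4 − 0 = 4
  B: 1 − 3 = -2
  C: 0 − 4 = -4
  D: 3 − 1 = 2
  E: 2 − 2 = 0
A has the best Copeland score.

A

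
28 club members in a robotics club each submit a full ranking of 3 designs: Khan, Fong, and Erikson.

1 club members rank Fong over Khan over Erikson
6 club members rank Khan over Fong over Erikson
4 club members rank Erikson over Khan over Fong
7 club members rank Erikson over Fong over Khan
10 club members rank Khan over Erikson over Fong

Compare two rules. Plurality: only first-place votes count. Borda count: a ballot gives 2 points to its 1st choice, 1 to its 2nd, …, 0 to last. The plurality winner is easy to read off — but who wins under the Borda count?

Plurality first-place counts: Khan 16, Fong 1, Erikson 11 → Khan.
Borda totals: Khan 37, Fong 15, Erikson 32 → Khan.

Khan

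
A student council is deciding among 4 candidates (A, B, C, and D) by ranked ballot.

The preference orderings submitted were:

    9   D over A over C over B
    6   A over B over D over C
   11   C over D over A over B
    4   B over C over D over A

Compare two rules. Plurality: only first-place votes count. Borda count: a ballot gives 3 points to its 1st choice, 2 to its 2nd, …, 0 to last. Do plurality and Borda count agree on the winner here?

Plurality first-place counts: A 6, B 4, C 11, D 9 → C.
Borda totals: A 47, B 24, C 50, D 59 → D.
The two rules disagree: plurality picks C, Borda picks D.

No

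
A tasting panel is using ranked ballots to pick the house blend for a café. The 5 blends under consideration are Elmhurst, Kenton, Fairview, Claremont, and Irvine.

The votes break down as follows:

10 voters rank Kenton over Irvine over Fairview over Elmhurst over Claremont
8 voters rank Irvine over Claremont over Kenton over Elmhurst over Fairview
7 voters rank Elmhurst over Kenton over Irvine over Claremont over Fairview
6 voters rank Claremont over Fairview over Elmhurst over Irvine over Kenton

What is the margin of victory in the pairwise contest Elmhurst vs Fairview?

Ballots ranking Elmhurst above Fairview: 8+7 = 15.
Ballots ranking Fairview above Elmhurst: 10+6 = 16.
Fairview wins 16–15, a margin of 1.

1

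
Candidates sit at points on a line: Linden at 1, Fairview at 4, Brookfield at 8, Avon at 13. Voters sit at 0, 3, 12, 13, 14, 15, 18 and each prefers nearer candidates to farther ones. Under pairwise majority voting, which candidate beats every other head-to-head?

With single-peaked preferences on a line, the Condorcet winner is the candidate closest to the median voter.
The median voter (position 13) is closest to Avon at 13.
Check: Avon vs Fairview — voters closer to Avon: 5 of 7.

Avon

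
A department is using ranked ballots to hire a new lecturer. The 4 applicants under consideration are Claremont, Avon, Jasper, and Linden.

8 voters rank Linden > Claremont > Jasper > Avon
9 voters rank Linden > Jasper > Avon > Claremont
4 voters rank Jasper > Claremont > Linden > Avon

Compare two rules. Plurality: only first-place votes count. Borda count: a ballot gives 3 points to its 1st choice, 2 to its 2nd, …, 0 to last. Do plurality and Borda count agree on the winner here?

Plurality first-place counts: Claremont 0, Avon 0, Jasper 4, Linden 17 → Linden.
Borda totals: Claremont 24, Avon 9, Jasper 38, Linden 55 → Linden.
The two rules agree on Linden.

Yes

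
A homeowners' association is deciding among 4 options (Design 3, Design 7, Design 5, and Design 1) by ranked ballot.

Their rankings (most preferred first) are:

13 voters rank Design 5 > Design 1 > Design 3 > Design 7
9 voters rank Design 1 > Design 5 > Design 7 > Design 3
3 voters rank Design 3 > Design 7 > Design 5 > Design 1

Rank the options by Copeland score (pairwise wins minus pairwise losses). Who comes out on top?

Pairwise results:
  Design 3 vs Design 7: Design 3 wins 16–9.
  Design 3 vs Design 5: Design 5 wins 22–3.
  Design 3 vs Design 1: Design 1 wins 22–3.
  Design 7 vs Design 5: Design 5 wins 22–3.
  Design 7 vs Design 1: Design 1 wins 22–3.
  Design 5 vs Design 1: Design 5 wins 16–9.
Copeland scores (wins − losses):
  Design 3: 1 − 2 = -1
  Design 7: 0 − 3 = -3
  Design 5: 3 − 0 = 3
  Design 1: 2 − 1 = 1
Design 5 has the best Copeland score.

Design 5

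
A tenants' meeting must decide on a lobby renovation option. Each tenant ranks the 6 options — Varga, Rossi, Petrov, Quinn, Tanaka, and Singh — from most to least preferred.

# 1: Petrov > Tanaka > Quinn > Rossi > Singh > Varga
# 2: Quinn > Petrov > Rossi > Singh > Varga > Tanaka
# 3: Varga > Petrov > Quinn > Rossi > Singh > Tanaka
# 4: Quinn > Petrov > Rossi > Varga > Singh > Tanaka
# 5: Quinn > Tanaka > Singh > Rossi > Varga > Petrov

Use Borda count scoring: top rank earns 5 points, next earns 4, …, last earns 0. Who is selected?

Quinn

Borda scores:
  Varga: 0 + 1 + 5 + 2 + 1 = 9
  Rossi: 2 + 3 + 2 + 3 + 2 = 12
  Petrov: 5 + 4 + 4 + 4 + 0 = 17
  Quinn: 3 + 5 + 3 + 5 + 5 = 21
  Tanaka: 4 + 0 + 0 + 0 + 4 = 8
  Singh: 1 + 2 + 1 + 1 + 3 = 8
Quinn has the highest total.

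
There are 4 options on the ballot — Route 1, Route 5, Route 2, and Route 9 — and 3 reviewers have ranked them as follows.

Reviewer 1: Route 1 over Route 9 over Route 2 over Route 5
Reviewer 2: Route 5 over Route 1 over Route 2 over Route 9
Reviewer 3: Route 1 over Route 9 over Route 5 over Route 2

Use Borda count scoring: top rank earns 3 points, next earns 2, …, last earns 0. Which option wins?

Borda scores:
  Route 1: 3 + 2 + 3 = 8
  Route 5: 0 + 3 + 1 = 4
  Route 2: 1 + 1 + 0 = 2
  Route 9: 2 + 0 + 2 = 4
Route 1 has the highest total.

Route 1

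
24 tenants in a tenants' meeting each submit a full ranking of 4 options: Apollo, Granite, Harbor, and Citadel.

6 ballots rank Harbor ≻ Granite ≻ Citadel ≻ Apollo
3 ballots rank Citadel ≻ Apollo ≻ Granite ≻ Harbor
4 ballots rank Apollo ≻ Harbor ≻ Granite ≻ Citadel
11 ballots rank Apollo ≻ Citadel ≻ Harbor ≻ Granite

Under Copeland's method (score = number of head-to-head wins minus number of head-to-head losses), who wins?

Pairwise results:
  Apollo vs Granite: Apollo wins 18–6.
  Apollo vs Harbor: Apollo wins 18–6.
  Apollo vs Citadel: Apollo wins 15–9.
  Granite vs Harbor: Harbor wins 21–3.
  Granite vs Citadel: Citadel wins 14–10.
  Harbor vs Citadel: Citadel wins 14–10.
Copeland scores (wins − losses):
  Apollo: 3 − 0 = 3
  Granite: 0 − 3 = -3
  Harbor: 1 − 2 = -1
  Citadel: 2 − 1 = 1
Apollo has the best Copeland score.

Apollo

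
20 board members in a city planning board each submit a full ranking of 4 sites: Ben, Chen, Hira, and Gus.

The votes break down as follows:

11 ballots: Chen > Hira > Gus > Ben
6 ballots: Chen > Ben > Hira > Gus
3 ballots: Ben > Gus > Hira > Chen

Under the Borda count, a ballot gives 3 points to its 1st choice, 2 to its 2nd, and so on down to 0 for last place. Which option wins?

Borda scores:
  Ben: 11·0 + 6·2 + 3·3 = 21
  Chen: 11·3 + 6·3 + 3·0 = 51
  Hira: 11·2 + 6·1 + 3·1 = 31
  Gus: 11·1 + 6·0 + 3·2 = 17
Chen has the highest total.

Chen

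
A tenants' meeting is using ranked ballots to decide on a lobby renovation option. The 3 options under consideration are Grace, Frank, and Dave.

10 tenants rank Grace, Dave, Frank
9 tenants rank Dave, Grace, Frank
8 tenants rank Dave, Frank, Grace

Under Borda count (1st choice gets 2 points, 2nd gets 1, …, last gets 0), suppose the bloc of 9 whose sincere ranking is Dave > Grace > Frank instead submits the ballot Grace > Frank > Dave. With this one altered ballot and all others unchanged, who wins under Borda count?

Borda totals with the altered ballot: Grace 38, Frank 17, Dave 26.
The switch changes the winner from Dave to Grace.

Grace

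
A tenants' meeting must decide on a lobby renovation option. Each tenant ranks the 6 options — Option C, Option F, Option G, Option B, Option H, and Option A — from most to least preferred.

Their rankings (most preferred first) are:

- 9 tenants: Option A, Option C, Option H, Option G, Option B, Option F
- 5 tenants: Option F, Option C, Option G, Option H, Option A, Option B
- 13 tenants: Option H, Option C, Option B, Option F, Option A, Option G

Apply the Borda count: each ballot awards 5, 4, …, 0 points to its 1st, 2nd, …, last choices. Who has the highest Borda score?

Option C

Borda scores:
  Option C: 9·4 + 5·4 + 13·4 = 108
  Option F: 9·0 + 5·5 + 13·2 = 51
  Option G: 9·2 + 5·3 + 13·0 = 33
  Option B: 9·1 + 5·0 + 13·3 = 48
  Option H: 9·3 + 5·2 + 13·5 = 102
  Option A: 9·5 + 5·1 + 13·1 = 63
Option C has the highest total.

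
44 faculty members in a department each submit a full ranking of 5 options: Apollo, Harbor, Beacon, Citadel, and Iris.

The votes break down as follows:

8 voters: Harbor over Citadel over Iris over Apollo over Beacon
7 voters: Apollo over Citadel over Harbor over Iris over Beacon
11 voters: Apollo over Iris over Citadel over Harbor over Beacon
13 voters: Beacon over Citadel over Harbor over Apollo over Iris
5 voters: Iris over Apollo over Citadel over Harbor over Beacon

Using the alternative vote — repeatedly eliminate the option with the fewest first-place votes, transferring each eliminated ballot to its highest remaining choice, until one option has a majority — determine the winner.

Round 1: Apollo 18, Beacon 13, Harbor 8, Iris 5, Citadel 0. Citadel has the fewest and is eliminated.
Round 2: Apollo 18, Beacon 13, Harbor 8, Iris 5. Iris has the fewest and is eliminated.
Round 3: Apollo 23, Beacon 13, Harbor 8. Apollo has a majority.

Apollo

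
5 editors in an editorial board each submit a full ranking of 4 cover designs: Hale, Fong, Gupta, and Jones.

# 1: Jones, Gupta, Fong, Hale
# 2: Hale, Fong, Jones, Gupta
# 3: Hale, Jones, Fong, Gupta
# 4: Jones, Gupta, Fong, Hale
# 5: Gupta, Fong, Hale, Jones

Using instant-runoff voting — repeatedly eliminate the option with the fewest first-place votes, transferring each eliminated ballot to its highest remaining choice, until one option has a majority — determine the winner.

Hale

Round 1: Hale 2, Jones 2, Gupta 1, Fong 0. Fong has the fewest and is eliminated.
Round 2: Hale 2, Jones 2, Gupta 1. Gupta has the fewest and is eliminated.
Round 3: Hale 3, Jones 2. Hale has a majority.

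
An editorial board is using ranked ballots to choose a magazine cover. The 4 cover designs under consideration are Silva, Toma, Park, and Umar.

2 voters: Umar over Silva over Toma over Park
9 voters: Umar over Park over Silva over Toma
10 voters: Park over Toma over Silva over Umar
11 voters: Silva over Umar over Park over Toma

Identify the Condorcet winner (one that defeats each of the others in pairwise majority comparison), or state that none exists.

There is no Condorcet winner

Head-to-head results (32 voters total):
Silva vs Toma: Silva wins 22–10.
Silva vs Park: Park wins 19–13.
Silva vs Umar: Silva wins 21–11.
Toma vs Park: Park wins 30–2.
Toma vs Umar: Umar wins 22–10.
Park vs Umar: Umar wins 22–10.
No candidate beats all others: Silva beats Umar beats Park beats Silva, a majority cycle.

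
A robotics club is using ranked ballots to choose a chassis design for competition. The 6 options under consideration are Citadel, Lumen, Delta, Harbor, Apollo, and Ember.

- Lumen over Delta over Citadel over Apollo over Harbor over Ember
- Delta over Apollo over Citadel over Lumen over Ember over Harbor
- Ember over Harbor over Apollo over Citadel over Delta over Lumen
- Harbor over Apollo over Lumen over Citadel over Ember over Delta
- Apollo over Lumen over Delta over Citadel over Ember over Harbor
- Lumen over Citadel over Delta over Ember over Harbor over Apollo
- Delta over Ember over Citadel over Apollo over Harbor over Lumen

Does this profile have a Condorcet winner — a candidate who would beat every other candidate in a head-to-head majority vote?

Head-to-head results (7 voters total):
Citadel vs Lumen: Lumen wins 4–3.
Citadel vs Delta: Delta wins 4–3.
Citadel vs Harbor: Citadel wins 5–2.
Citadel vs Apollo: Apollo wins 4–3.
Citadel vs Ember: Citadel wins 5–2.
Lumen vs Delta: Lumen wins 4–3.
Lumen vs Harbor: Lumen wins 4–3.
Lumen vs Apollo: Apollo wins 5–2.
Lumen vs Ember: Lumen wins 5–2.
Delta vs Harbor: Delta wins 5–2.
Delta vs Apollo: Delta wins 4–3.
Delta vs Ember: Delta wins 5–2.
Harbor vs Apollo: Apollo wins 4–3.
Harbor vs Ember: Ember wins 5–2.
Apollo vs Ember: Apollo wins 4–3.
No candidate beats all others: Lumen beats Delta beats Apollo beats Lumen, a majority cycle.

No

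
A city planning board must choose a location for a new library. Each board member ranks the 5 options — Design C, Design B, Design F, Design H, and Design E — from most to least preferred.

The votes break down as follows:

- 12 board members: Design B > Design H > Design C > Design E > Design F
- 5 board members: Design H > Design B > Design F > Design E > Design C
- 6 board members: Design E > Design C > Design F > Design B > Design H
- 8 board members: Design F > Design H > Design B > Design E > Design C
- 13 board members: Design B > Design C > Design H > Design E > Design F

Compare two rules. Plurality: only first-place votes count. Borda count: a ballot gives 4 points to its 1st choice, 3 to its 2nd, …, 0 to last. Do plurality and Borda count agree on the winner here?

Yes

Plurality first-place counts: Design C 0, Design B 25, Design F 8, Design H 5, Design E 6 → Design B.
Borda totals: Design C 81, Design B 137, Design F 54, Design H 106, Design E 62 → Design B.
The two rules agree on Design B.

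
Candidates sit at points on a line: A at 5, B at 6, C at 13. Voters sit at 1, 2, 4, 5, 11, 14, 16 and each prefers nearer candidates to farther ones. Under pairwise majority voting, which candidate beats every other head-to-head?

With single-peaked preferences on a line, the Condorcet winner is the candidate closest to the median voter.
The median voter (position 5) is closest to A at 5.
Check: A vs B — voters closer to A: 4 of 7.

A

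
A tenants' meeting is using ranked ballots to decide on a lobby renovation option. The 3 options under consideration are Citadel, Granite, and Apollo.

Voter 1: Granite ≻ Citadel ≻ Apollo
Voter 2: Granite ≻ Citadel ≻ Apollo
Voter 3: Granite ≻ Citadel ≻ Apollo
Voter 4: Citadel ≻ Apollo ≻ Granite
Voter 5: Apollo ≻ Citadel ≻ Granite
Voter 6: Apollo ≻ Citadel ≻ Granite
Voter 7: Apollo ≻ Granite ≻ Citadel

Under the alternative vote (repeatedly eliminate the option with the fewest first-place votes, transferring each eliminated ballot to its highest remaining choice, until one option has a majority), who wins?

Round 1: Granite 3, Apollo 3, Citadel 1. Citadel has the fewest and is eliminated.
Round 2: Apollo 4, Granite 3. Apollo has a majority.

Apollo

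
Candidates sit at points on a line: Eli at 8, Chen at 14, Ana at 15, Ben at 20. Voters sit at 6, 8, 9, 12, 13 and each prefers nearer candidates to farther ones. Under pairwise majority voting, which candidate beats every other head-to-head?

Eli

With single-peaked preferences on a line, the Condorcet winner is the candidate closest to the median voter.
The median voter (position 9) is closest to Eli at 8.
Check: Eli vs Ana — voters closer to Eli: 3 of 5.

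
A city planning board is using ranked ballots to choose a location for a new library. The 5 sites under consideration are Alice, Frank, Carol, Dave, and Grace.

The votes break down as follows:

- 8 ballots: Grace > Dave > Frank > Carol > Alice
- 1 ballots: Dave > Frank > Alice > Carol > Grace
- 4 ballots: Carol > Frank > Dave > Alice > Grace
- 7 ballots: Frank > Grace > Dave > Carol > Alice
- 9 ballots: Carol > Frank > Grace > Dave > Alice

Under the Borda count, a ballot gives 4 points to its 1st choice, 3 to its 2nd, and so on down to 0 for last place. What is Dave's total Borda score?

59

Borda scores:
  Alice: 8·0 + 2 + 4·1 + 7·0 + 9·0 = 6
  Frank: 8·2 + 3 + 4·3 + 7·4 + 9·3 = 86
  Carol: 8·1 + 1 + 4·4 + 7·1 + 9·4 = 68
  Dave: 8·3 + 4 + 4·2 + 7·2 + 9·1 = 59
  Grace: 8·4 + 0 + 4·0 + 7·3 + 9·2 = 71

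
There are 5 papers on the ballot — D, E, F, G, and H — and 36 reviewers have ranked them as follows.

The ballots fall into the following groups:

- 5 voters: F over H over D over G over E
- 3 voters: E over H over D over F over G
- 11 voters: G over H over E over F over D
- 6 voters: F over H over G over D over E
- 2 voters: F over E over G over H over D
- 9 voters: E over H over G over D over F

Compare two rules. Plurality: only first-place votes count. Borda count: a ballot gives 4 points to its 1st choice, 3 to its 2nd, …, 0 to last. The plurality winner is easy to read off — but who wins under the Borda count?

Plurality first-place counts: D 0, E 12, F 13, G 11, H 0 → F.
Borda totals: D 31, E 76, F 66, G 83, H 104 → H.

H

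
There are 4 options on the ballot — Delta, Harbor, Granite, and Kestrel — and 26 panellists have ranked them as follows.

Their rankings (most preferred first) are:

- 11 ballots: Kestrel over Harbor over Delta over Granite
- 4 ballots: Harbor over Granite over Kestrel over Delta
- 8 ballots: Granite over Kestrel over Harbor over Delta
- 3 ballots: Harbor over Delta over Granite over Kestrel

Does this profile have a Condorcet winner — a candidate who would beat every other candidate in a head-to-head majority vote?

No

Head-to-head results (26 voters total):
Delta vs Harbor: Harbor wins 26–0.
Delta vs Granite: Delta wins 14–12.
Delta vs Kestrel: Kestrel wins 23–3.
Harbor vs Granite: Harbor wins 18–8.
Harbor vs Kestrel: Kestrel wins 19–7.
Granite vs Kestrel: Granite wins 15–11.
No candidate beats all others: Delta beats Granite beats Kestrel beats Delta, a majority cycle.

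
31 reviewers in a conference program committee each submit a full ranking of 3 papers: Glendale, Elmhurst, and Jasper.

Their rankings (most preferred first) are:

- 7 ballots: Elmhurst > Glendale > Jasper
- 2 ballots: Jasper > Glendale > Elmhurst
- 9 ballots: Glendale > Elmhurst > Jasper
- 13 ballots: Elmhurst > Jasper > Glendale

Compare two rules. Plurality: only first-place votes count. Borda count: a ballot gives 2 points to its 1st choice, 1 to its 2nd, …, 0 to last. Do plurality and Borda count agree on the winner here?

Plurality first-place counts: Glendale 9, Elmhurst 20, Jasper 2 → Elmhurst.
Borda totals: Glendale 27, Elmhurst 49, Jasper 17 → Elmhurst.
The two rules agree on Elmhurst.

Yes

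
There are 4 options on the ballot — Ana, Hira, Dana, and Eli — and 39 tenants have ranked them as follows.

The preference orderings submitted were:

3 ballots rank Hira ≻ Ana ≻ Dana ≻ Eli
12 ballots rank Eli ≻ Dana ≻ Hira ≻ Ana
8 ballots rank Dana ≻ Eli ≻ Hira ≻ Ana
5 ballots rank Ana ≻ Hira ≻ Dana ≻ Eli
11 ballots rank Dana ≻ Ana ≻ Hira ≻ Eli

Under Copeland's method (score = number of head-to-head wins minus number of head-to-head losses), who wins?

Pairwise results:
  Ana vs Hira: Hira wins 23–16.
  Ana vs Dana: Dana wins 31–8.
  Ana vs Eli: Eli wins 20–19.
  Hira vs Dana: Dana wins 31–8.
  Hira vs Eli: Eli wins 20–19.
  Dana vs Eli: Dana wins 27–12.
Copeland scores (wins − losses):
  Ana: 0 − 3 = -3
  Hira: 1 − 2 = -1
  Dana: 3 − 0 = 3
  Eli: 2 − 1 = 1
Dana has the best Copeland score.

Dana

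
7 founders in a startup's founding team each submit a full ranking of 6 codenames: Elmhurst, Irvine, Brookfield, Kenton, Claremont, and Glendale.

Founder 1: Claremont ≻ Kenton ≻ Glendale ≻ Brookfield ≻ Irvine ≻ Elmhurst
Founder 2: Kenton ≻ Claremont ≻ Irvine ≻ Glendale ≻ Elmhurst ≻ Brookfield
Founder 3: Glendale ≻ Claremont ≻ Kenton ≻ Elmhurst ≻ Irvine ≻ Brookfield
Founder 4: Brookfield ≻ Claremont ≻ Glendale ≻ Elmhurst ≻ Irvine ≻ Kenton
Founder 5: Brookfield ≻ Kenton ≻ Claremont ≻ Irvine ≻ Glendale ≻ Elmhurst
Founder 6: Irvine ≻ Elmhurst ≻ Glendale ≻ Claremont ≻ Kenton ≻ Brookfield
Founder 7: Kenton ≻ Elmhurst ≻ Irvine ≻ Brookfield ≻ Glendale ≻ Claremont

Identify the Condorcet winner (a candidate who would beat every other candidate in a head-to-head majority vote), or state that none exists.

Head-to-head results (7 voters total):
Elmhurst vs Irvine: Irvine wins 4–3.
Elmhurst vs Brookfield: Elmhurst wins 4–3.
Elmhurst vs Kenton: Kenton wins 5–2.
Elmhurst vs Claremont: Claremont wins 5–2.
Elmhurst vs Glendale: Glendale wins 5–2.
Irvine vs Brookfield: Irvine wins 4–3.
Irvine vs Kenton: Kenton wins 5–2.
Irvine vs Claremont: Claremont wins 5–2.
Irvine vs Glendale: Irvine wins 4–3.
Brookfield vs Kenton: Kenton wins 5–2.
Brookfield vs Claremont: Claremont wins 4–3.
Brookfield vs Glendale: Glendale wins 4–3.
Kenton vs Claremont: Claremont wins 4–3.
Kenton vs Glendale: Kenton wins 4–3.
Claremont vs Glendale: Claremont wins 4–3.
Claremont beats each rival — Elmhurst (5–2), Irvine (5–2), Brookfield (4–3), Kenton (4–3), Glendale (4–3) — so Claremont is the Condorcet winner.

Claremont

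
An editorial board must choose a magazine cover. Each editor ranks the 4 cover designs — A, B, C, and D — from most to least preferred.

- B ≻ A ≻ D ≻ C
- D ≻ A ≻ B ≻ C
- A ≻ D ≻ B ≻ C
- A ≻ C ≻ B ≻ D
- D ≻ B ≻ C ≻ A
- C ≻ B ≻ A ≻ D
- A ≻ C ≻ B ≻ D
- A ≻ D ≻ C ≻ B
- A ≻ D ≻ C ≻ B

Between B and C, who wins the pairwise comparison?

C

Ballots ranking B above C: 4.
Ballots ranking C above B: 5.
C wins the head-to-head, 5–4.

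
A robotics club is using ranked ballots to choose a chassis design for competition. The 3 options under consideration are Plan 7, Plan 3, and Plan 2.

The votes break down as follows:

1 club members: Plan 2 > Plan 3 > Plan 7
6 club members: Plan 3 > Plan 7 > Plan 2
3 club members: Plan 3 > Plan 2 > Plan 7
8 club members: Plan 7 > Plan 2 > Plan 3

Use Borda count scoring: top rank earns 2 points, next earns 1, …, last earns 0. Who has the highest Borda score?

Borda scores:
  Plan 7: 0 + 6·1 + 3·0 + 8·2 = 22
  Plan 3: 1 + 6·2 + 3·2 + 8·0 = 19
  Plan 2: 2 + 6·0 + 3·1 + 8·1 = 13
Plan 7 has the highest total.

Plan 7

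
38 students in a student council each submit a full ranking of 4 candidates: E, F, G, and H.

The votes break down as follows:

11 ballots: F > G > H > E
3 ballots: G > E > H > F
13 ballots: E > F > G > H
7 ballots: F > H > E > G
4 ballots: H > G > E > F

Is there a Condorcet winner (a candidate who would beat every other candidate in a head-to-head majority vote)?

No

Head-to-head results (38 voters total):
E vs F: E wins 20–18.
E vs G: E wins 20–18.
E vs H: H wins 22–16.
F vs G: F wins 31–7.
F vs H: F wins 31–7.
G vs H: G wins 27–11.
No candidate beats all others: E beats F beats H beats E, a majority cycle.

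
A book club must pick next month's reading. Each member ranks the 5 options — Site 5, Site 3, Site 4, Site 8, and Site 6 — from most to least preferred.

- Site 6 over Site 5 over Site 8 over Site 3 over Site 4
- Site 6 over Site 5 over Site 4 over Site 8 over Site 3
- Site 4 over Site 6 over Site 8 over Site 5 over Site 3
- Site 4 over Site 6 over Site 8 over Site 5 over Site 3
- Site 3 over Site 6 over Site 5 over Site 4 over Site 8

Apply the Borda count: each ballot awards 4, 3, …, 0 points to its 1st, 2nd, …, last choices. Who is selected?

Borda scores:
  Site 5: 3 + 3 + 1 + 1 + 2 = 10
  Site 3: 1 + 0 + 0 + 0 + 4 = 5
  Site 4: 0 + 2 + 4 + 4 + 1 = 11
  Site 8: 2 + 1 + 2 + 2 + 0 = 7
  Site 6: 4 + 4 + 3 + 3 + 3 = 17
Site 6 has the highest total.

Site 6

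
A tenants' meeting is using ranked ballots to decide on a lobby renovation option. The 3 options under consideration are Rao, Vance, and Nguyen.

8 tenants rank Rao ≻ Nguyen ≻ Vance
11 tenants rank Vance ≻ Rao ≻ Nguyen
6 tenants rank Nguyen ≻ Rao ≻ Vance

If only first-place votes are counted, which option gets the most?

First-place vote totals:
  Rao: 8
  Vance: 11
  Nguyen: 6
Vance has the most first-place votes.

Vance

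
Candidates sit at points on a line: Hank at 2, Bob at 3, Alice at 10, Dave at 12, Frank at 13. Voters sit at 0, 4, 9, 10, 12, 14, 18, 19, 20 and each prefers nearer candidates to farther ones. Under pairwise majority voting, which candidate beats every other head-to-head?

Dave

With single-peaked preferences on a line, the Condorcet winner is the candidate closest to the median voter.
The median voter (position 12) is closest to Dave at 12.
Check: Dave vs Alice — voters closer to Dave: 5 of 9.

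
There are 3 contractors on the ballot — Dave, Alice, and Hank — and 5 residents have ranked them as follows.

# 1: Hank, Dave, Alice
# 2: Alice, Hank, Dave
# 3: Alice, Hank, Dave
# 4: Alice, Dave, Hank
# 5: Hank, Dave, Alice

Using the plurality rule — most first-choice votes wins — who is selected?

First-place vote totals:
  Dave: 0
  Alice: 3
  Hank: 2
Alice has the most first-place votes.

Alice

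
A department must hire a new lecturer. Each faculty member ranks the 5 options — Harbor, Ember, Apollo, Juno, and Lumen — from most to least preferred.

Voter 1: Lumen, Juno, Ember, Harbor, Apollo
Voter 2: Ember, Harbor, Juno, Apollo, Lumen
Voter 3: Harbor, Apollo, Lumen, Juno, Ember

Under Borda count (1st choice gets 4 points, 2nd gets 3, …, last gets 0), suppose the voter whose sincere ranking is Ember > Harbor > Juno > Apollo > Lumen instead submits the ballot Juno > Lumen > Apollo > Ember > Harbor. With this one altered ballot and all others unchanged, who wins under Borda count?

Lumen

Borda totals with the altered ballot: Harbor 5, Ember 3, Apollo 5, Juno 8, Lumen 9.
The switch changes the winner from Harbor to Lumen.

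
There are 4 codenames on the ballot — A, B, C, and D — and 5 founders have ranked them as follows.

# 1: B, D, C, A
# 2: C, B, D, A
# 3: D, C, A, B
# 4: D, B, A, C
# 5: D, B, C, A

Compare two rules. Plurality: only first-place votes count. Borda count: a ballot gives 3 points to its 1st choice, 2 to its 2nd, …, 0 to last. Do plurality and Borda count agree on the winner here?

Plurality first-place counts: A 0, B 1, C 1, D 3 → D.
Borda totals: A 2, B 9, C 7, D 12 → D.
The two rules agree on D.

Yes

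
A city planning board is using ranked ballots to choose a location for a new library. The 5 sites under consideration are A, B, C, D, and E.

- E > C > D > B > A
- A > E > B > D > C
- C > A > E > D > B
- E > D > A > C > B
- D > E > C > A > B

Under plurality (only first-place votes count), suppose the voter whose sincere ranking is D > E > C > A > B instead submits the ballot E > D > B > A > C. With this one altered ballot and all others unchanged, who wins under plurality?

E

First-place totals with the altered ballot: A 1, B 0, C 1, D 0, E 3.
The winner is unchanged: still E.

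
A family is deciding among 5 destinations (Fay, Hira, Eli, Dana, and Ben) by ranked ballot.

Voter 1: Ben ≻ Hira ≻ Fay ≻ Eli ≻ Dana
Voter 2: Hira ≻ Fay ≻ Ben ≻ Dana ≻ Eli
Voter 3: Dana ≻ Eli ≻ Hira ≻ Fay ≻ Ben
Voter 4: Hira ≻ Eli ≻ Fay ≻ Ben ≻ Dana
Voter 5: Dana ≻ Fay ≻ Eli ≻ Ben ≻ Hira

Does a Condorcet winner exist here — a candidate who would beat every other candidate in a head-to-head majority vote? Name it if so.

Hira

Head-to-head results (5 voters total):
Fay vs Hira: Hira wins 4–1.
Fay vs Eli: Fay wins 3–2.
Fay vs Dana: Fay wins 3–2.
Fay vs Ben: Fay wins 4–1.
Hira vs Eli: Hira wins 3–2.
Hira vs Dana: Hira wins 3–2.
Hira vs Ben: Hira wins 3–2.
Eli vs Dana: Dana wins 3–2.
Eli vs Ben: Eli wins 3–2.
Dana vs Ben: Ben wins 3–2.
Hira beats each rival — Fay (4–1), Eli (3–2), Dana (3–2), Ben (3–2) — so Hira is the Condorcet winner.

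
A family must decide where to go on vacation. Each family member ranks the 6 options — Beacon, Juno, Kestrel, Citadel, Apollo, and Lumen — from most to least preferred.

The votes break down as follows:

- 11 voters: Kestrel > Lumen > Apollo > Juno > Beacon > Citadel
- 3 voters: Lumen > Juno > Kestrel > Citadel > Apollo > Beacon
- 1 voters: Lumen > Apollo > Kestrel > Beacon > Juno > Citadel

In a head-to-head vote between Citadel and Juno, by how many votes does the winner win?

Ballots ranking Citadel above Juno: 0.
Ballots ranking Juno above Citadel: 11+3+1 = 15.
Juno wins 15–0, a margin of 15.

15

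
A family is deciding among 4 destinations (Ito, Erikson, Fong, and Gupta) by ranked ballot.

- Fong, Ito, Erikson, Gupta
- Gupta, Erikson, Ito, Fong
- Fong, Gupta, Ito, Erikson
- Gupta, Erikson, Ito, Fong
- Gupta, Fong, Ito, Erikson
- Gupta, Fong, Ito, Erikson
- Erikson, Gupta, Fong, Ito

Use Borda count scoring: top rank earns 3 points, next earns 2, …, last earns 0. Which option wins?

Borda scores:
  Ito: 2 + 1 + 1 + 1 + 1 + 1 + 0 = 7
  Erikson: 1 + 2 + 0 + 2 + 0 + 0 + 3 = 8
  Fong: 3 + 0 + 3 + 0 + 2 + 2 + 1 = 11
  Gupta: 0 + 3 + 2 + 3 + 3 + 3 + 2 = 16
Gupta has the highest total.

Gupta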